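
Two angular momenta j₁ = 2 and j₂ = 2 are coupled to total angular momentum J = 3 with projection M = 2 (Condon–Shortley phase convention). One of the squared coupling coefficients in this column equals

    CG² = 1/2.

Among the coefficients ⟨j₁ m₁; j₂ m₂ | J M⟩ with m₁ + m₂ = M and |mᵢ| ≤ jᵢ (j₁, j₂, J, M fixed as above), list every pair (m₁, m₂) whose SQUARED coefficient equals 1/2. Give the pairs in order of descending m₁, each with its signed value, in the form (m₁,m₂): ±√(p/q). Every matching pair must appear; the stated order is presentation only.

(2,0): +√(1/2); (0,2): −√(1/2)

Admissible pairs with m₁+m₂ = M = 2: (0,2), (1,1), (2,0)
  (m₁,m₂)=(2,0): CG² = 1/2, CG = +√(1/2)   ← matches the target
  (m₁,m₂)=(1,1): CG² = 0/1, CG = 0
  (m₁,m₂)=(0,2): CG² = 1/2, CG = −√(1/2)   ← matches the target
Pairs with CG² = 1/2: (2,0): +√(1/2); (0,2): −√(1/2)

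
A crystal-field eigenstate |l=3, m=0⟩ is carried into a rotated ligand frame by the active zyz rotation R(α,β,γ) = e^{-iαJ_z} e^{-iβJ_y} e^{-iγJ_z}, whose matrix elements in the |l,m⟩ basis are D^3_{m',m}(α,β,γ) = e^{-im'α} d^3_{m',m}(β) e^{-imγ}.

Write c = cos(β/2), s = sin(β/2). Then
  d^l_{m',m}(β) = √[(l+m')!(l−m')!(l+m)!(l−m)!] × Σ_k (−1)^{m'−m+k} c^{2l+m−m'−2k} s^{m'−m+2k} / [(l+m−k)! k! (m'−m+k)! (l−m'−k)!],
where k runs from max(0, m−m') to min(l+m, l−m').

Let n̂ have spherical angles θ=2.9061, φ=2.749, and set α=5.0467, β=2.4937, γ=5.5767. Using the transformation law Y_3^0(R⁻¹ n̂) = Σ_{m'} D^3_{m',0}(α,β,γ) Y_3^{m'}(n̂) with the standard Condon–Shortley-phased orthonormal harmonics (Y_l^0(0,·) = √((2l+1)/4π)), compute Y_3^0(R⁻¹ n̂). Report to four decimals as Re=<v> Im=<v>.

Need the full column D^3_{m',0} for m'=−3..3 at α=5.0467, β=2.4937, γ=5.5767.
cos(β/2)=0.318310, sin(β/2)=0.947987
d^3_{-3,0}: single k=3 term ⇒ +0.122878;  D = -0.103592+0.066088i
d^3_{-2,0}: k∈[2..3] ⇒ +0.050532 -0.448198 = -0.397666;  D = +0.312040+0.246516i
d^3_{-1,0}: k∈[1..3] ⇒ +0.010731 -0.285542 +0.844213 = +0.569402;  D = +0.186831-0.537878i
d^3_{0,0}: k∈[0..3] ⇒ +0.001040 -0.083033 +0.736465 -0.725794 = -0.071321;  D = -0.071321+0.000000i
d^3_{1,0}: k∈[0..2] ⇒ -0.010731 +0.285542 -0.844213 = -0.569402;  D = -0.186831-0.537878i
d^3_{2,0}: k∈[0..1] ⇒ +0.050532 -0.448198 = -0.397666;  D = +0.312040-0.246516i
d^3_{3,0}: single k=0 term ⇒ -0.122878;  D = +0.103592+0.066088i
Y_3^{m'}(θ=2.9061,φ=2.749) and Σ D·Y over m':
  (-0.1036+0.0661i)·(-0.0020-0.0049i)  (+0.3120+0.2465i)·(-0.0383-0.0382i)  (+0.1868-0.5379i)·(-0.2597-0.1075i)  (-0.0713+0.0000i)·(-0.6270+0.0000i)  (-0.1868-0.5379i)·(+0.2597-0.1075i)  (+0.3120-0.2465i)·(-0.0383+0.0382i)  (+0.1036+0.0661i)·(+0.0020-0.0049i)
Y_3^0(R⁻¹ n̂) = -0.171972+0.000000i

Re=-0.1720 Im=0.0000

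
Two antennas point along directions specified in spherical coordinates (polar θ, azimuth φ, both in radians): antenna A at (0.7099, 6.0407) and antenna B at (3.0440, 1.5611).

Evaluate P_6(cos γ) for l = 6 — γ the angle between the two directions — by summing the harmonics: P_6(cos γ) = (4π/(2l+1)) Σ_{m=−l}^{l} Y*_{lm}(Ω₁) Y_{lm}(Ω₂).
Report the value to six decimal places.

Addition theorem: P_6(cos γ) = (4π/13) Σ_m Y*_{lm}(Ω₁) Y_{lm}(Ω₂), m = −6…6:
  m=-6: (0.00428 - 0.03678j) × (-0.00000 - 0.00000j) = -0.00000 + 0.00000j  (running Σ = -0.00000 + 0.00000j)
  m=-5: (0.05235 - 0.13978j) × (-0.00000 + 0.00001j) = 0.00000 + 0.00000j  (running Σ = 0.00000 + 0.00000j)
  m=-4: (0.19390 - 0.28290j) × (0.00032 + 0.00001j) = 0.00007 - 0.00009j  (running Σ = 0.00007 - 0.00009j)
  m=-3: (0.33990 - 0.30263j) × (0.00014 - 0.00473j) = -0.00139 - 0.00165j  (running Σ = -0.00132 - 0.00174j)
  m=-2: (0.19153 - 0.10093j) × (-0.04807 - 0.00093j) = -0.00930 + 0.00467j  (running Σ = -0.01062 + 0.00294j)
  m=-1: (-0.26444 + 0.06541j) × (-0.00297 + 0.30606j) = -0.01923 - 0.08113j  (running Σ = -0.02985 - 0.07819j)
  m=0: (-0.30911 + 0.00000j) × (0.91787 + 0.00000j) = -0.28372 + 0.00000j  (running Σ = -0.31357 - 0.07819j)
  m=1: (0.26444 + 0.06541j) × (0.00297 + 0.30606j) = -0.01923 + 0.08113j  (running Σ = -0.33281 + 0.00294j)
  m=2: (0.19153 + 0.10093j) × (-0.04807 + 0.00093j) = -0.00930 - 0.00467j  (running Σ = -0.34211 - 0.00174j)
  m=3: (-0.33990 - 0.30263j) × (-0.00014 - 0.00473j) = -0.00139 + 0.00165j  (running Σ = -0.34349 - 0.00009j)
  m=4: (0.19390 + 0.28290j) × (0.00032 - 0.00001j) = 0.00007 + 0.00009j  (running Σ = -0.34343 + 0.00000j)
  m=5: (-0.05235 - 0.13978j) × (0.00000 + 0.00001j) = 0.00000 - 0.00000j  (running Σ = -0.34343 + 0.00000j)
  m=6: (0.00428 + 0.03678j) × (-0.00000 + 0.00000j) = -0.00000 - 0.00000j  (running Σ = -0.34343 - 0.00000j)
Total Σ_m = -0.34343 - 0.00000j. Multiply by 0.966644: -0.33197 - 0.00000j. P_6(cos γ) = -0.331972

-0.331972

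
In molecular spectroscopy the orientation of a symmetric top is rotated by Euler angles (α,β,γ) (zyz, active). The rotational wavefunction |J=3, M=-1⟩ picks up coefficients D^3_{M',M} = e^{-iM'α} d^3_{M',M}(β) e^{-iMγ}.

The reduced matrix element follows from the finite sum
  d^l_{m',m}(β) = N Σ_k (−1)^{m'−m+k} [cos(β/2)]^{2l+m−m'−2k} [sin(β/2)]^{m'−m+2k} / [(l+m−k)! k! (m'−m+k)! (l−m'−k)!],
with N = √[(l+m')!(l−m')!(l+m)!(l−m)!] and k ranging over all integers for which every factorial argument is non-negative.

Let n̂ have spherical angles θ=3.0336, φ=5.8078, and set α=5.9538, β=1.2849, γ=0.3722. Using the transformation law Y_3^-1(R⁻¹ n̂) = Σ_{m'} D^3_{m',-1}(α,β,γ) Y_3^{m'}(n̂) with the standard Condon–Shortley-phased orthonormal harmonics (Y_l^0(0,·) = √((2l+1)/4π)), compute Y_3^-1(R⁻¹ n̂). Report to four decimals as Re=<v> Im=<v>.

Re=-0.2477 Im=-0.1013

Need the full column D^3_{m',-1} for m'=−3..3 at α=5.9538, β=1.2849, γ=0.3722.
cos(β/2)=0.800630, sin(β/2)=0.599159
d^3_{-3,-1}: single k=2 term ⇒ +0.571291;  D = +0.466300-0.330057i
d^3_{-2,-1}: k∈[1..2] ⇒ +0.623307 -0.698155 = -0.074848;  D = -0.071796+0.021157i
d^3_{-1,-1}: k∈[0..2] ⇒ +0.263386 -1.180054 +0.495659 = -0.421009;  D = -0.420623-0.018020i
d^3_{0,-1}: k∈[0..2] ⇒ -0.682798 +1.147185 -0.214157 = +0.250230;  D = +0.233097+0.091000i
d^3_{1,-1}: k∈[0..2] ⇒ +0.885040 -0.660879 +0.046265 = +0.270427;  D = +0.206557+0.174541i
d^3_{2,-1}: k∈[0..1] ⇒ -0.698155 +0.195498 = -0.502657;  D = -0.258359-0.431178i
d^3_{3,-1}: single k=0 term ⇒ +0.319946;  D = +0.066834+0.312888i
Y_3^{m'}(θ=3.0336,φ=5.8078) and Σ D·Y over m':
  (+0.4663-0.3301i)·(+0.0001+0.0005i)  (-0.0718+0.0212i)·(-0.0069-0.0096i)  (-0.4206-0.0180i)·(+0.1221+0.0628i)  (+0.2331+0.0910i)·(-0.7205+0.0000i)  (+0.2066+0.1745i)·(-0.1221+0.0628i)  (-0.2584-0.4312i)·(-0.0069+0.0096i)  (+0.0668+0.3129i)·(-0.0001+0.0005i)
Y_3^-1(R⁻¹ n̂) = -0.247692-0.101276i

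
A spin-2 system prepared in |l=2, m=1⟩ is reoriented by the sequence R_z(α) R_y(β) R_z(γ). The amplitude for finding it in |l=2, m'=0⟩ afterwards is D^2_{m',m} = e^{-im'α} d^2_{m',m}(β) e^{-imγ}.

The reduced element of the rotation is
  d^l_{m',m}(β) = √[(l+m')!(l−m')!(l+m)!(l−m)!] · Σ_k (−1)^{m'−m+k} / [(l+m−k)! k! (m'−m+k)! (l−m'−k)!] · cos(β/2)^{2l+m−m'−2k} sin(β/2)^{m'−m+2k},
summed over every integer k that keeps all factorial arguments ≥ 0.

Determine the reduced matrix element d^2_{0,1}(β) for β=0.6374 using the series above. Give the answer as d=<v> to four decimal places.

d=0.5857

d^2_{0,1}(β=0.6374) via the finite sum:
With c≡cos(β/2)=0.949644 and s≡sin(β/2)=0.313332, N=[2·2·6·1]^{1/2}=4.898979
k: max(0,(1)−(0))=1 … min(2+(1),2−(0))=2
  k=1: (−1)^0·4.8990/(2)·0.9496^3·0.3133^1 = +0.657299
  k=2: (−1)^1·4.8990/(2)·0.9496^1·0.3133^3 = -0.071557
d^2_{0,1}(0.6374) = +0.657299 -0.071557 = +0.585742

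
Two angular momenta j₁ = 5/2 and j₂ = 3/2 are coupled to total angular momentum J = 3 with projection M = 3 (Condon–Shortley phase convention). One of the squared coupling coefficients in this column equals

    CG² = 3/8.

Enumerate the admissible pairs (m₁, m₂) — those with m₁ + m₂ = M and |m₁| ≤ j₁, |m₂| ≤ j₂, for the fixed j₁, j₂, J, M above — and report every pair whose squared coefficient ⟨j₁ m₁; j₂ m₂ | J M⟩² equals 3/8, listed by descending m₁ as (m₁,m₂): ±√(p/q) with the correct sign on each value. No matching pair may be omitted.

(3/2,3/2): −√(3/8)

Admissible pairs with m₁+m₂ = M = 3: (3/2,3/2), (5/2,1/2)
  (m₁,m₂)=(5/2,1/2): CG² = 5/8, CG = +√(5/8)
  (m₁,m₂)=(3/2,3/2): CG² = 3/8, CG = −√(3/8)   ← matches the target
Pairs with CG² = 3/8: (3/2,3/2): −√(3/8)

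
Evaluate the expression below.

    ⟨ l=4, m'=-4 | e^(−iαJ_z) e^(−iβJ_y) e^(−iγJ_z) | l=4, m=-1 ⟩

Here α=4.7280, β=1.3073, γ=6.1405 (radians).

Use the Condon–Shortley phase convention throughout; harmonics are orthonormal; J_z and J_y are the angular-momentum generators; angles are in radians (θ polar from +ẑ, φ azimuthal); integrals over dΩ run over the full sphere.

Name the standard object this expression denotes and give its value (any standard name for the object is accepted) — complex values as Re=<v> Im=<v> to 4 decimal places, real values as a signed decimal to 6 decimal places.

Wigner D-matrix element, Re=0.5289 Im=-0.0425

This is a Wigner D-matrix element — the rotation-matrix element ⟨l m'| R(α,β,γ) |l m⟩ in the angular-momentum basis.
Split into d^4_{-4,-1}(β=1.3073) × two z-phases.
c=cos(1.307300/2)=0.793870, s=sin(1.307300/2)=0.608088; N=√[1·40320·6·120]=5387.986637
Admissible k: 3..3 (factorial args all ≥0)
  k=3: (−1)^0·5387.9866/(720)·0.7939^5·0.6081^3 = +0.530566
d^4_{-4,-1}(1.3073) = +0.530566
D = (+0.998051+0.062404i)·(+0.530566)·(+0.989838-0.142202i) = +0.528859-0.042528i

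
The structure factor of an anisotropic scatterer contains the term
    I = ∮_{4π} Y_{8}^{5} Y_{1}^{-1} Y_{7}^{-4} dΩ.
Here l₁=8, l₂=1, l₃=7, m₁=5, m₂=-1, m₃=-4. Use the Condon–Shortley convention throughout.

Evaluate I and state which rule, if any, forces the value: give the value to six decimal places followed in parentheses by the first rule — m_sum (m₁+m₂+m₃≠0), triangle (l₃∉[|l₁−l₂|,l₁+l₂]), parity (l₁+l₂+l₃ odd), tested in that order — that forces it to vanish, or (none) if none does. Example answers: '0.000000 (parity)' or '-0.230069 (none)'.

Checks pass: Σm=0; 16 even; l₃=7∈[7,9].
(2·8+1)(2·1+1)(2·7+1) = 765
Δ: 2! 14! 0! / 17! → 1/2040
sum: t=1:−1/25401600 = -1/25401600
3j²(8 1 7; 0 0 0) = Δ·Π!·Σ² = 8/255  (sign +1)
sum: t=0:+1/479001600 = 1/479001600
3j²(8 1 7; 5 -1 -4) = Δ·Π!·Σ² = 13/340  (sign -1)
combine: 4πI² = 765·8/255·13/340 = 78/85
take √, sign -1: I = -0.27022959
No selection rule forces the value: the integral is nonzero (none).

-0.270230 (none)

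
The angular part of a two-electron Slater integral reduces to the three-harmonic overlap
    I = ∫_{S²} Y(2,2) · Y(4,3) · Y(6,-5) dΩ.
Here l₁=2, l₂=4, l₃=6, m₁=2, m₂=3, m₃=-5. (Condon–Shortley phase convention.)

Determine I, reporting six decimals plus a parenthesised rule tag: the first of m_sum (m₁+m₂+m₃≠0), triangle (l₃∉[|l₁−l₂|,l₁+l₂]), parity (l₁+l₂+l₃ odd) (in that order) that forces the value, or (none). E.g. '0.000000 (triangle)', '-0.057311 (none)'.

-0.288917 (none)

Rules hold: Σm=0, L=12 even, 2≤6≤6.
N = 5·9·13 = 585
Δ = 0!·4!·8!/13! = 1/6435
Racah Σ t=0..0: t=0:+1/2304 = 1/2304
⇒ 3j(2 4 6; 0 0 0)² = 5/143, sgn +1
Racah Σ t=0..0: t=0:+1/120960 = 1/120960
⇒ 3j(2 4 6; 2 3 -5)² = 2/39, sgn -1
4πI² = N·(3j₀)²·(3jₘ)² = 150/143
I = -1·√(1.04895/4π) = -0.28891672
No selection rule forces the value: the integral is nonzero (none).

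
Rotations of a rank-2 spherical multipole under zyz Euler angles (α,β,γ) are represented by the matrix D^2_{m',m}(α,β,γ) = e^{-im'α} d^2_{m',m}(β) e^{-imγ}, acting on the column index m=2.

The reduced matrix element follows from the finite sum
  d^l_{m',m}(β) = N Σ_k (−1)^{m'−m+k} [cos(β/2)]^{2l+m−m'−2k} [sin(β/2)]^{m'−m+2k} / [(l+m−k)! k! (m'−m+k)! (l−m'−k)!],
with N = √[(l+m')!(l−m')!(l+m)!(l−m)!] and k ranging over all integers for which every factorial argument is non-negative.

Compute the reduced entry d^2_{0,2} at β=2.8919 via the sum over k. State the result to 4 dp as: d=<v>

d^2_{0,2}(β=2.8919) via the finite sum:
Half-angle: c=0.124522, s=0.992217. N=√(2·2·24·1)=9.797959
The bounds max(0,m−m')=2 and min(l+m,l−m')=2 give 1 term
  k=2: (−1)^0·9.7980/(4)·0.1245^2·0.9922^2 = +0.037392
d^2_{0,2}(2.8919) = +0.037392

d=0.0374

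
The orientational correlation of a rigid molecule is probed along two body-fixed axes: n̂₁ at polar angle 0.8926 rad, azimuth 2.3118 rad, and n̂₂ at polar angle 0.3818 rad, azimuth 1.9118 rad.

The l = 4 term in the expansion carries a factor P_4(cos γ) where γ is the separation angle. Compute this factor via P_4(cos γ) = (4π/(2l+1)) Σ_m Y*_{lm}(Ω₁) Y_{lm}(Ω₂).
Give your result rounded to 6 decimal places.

Term-by-term m-sum for l=4 (normalisation 4π/9 = 1.396263):
  m=-4: Y*=-0.160160+0.028744i  Y=+0.001751-0.008347i  product -0.000041+0.001387i
  m=-3: Y*=+0.294695+0.225060i  Y=+0.051290+0.031290i  product +0.008073+0.020764i
  m=-2: Y*=-0.031573-0.354663i  Y=-0.181277+0.147194i  product +0.057928+0.059645i
  m=-1: Y*=+0.038174-0.041723i  Y=-0.165660-0.466824i  product -0.025801-0.010909i
  m=+0: Y*=-0.358170-0.000000i  Y=+0.330215+0.000000i  product -0.118273-0.000000i
  m=+1: Y*=-0.038174-0.041723i  Y=+0.165660-0.466824i  product -0.025801+0.010909i
  m=+2: Y*=-0.031573+0.354663i  Y=-0.181277-0.147194i  product +0.057928-0.059645i
  m=+3: Y*=-0.294695+0.225060i  Y=-0.051290+0.031290i  product +0.008073-0.020764i
  m=+4: Y*=-0.160160-0.028744i  Y=+0.001751+0.008347i  product -0.000041-0.001387i
Total Σ_m = -0.037956-0.000000i. Multiply by 1.396263: -0.052996-0.000000i. P_4(cos γ) = -0.052996

-0.052996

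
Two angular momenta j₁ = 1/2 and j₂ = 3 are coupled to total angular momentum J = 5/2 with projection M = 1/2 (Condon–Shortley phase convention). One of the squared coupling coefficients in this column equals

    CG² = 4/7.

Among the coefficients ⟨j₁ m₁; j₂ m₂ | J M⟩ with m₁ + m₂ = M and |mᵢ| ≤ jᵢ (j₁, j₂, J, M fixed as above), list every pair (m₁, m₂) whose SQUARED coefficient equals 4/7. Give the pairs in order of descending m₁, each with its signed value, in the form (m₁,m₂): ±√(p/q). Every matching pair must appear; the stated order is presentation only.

(-1/2,1): −√(4/7)

Admissible pairs with m₁+m₂ = M = 1/2: (-1/2,1), (1/2,0)
  (m₁,m₂)=(1/2,0): CG² = 3/7, CG = +√(3/7)
  (m₁,m₂)=(-1/2,1): CG² = 4/7, CG = −√(4/7)   ← matches the target
Pairs with CG² = 4/7: (-1/2,1): −√(4/7)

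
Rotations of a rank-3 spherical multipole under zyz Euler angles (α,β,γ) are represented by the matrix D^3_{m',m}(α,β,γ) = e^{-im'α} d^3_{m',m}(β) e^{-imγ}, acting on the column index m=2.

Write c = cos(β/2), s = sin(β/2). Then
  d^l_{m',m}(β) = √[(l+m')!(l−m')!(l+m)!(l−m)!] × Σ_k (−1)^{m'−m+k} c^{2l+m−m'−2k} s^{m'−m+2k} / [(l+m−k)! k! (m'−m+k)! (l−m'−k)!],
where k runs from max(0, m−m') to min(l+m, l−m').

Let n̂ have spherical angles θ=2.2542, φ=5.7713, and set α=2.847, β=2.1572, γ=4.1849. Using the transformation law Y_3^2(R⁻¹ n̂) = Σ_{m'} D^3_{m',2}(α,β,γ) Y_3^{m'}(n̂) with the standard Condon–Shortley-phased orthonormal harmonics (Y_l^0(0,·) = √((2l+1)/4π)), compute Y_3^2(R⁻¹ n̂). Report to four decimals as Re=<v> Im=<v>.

Need the full column D^3_{m',2} for m'=−3..3 at α=2.8470, β=2.1572, γ=4.1849.
cos(β/2)=0.472563, sin(β/2)=0.881297
d^3_{-3,2}: single k=5 term ⇒ +0.615385;  D = +0.606388+0.104840i
d^3_{-2,2}: k∈[4..5] ⇒ +0.673563 -0.468526 = +0.205036;  D = -0.183193-0.092088i
d^3_{-1,2}: k∈[3..4] ⇒ +0.456852 -0.794458 = -0.337607;  D = -0.244620-0.232679i
d^3_{0,2}: k∈[2..3] ⇒ +0.212150 -0.737851 = -0.525701;  D = +0.259300+0.457302i
d^3_{1,2}: k∈[1..2] ⇒ +0.065678 -0.456852 = -0.391174;  D = -0.085834-0.381640i
d^3_{2,2}: k∈[0..1] ⇒ +0.011137 -0.193665 = -0.182529;  D = -0.013380+0.182038i
d^3_{3,2}: single k=0 term ⇒ -0.050874;  D = +0.018300-0.047469i
Y_3^{m'}(θ=2.2542,φ=5.7713) and Σ D·Y over m':
  (+0.6064+0.1048i)·(+0.0068+0.1944i)  (-0.1832-0.0921i)·(-0.2018-0.3314i)  (-0.2446-0.2327i)·(+0.2171+0.1220i)  (+0.2593+0.4573i)·(+0.2372+0.0000i)  (-0.0858-0.3816i)·(-0.2171+0.1220i)  (-0.0134+0.1820i)·(-0.2018+0.3314i)  (+0.0183-0.0475i)·(-0.0068+0.1944i)
Y_3^2(R⁻¹ n̂) = +0.043643+0.261095i

Re=0.0436 Im=0.2611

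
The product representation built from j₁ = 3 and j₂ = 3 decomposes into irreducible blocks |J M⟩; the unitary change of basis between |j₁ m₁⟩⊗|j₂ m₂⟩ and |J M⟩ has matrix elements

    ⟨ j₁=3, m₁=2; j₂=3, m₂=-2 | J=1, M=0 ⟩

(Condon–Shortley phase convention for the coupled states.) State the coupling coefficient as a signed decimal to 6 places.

−√(1/7) ≈ -0.377964

√[3·5!1!1!/8! · 5!1!1!5!1!1!] = √(900/7)
  +(−1)^0/∏(0,5,1,1,0,0)! = 1/120  (running 1/120)
  +(−1)^1/∏(1,4,0,0,1,1)! = -1/24  (running -1/30)
⟨..|..⟩ = √(900/7)·(-1/30) = -0.377964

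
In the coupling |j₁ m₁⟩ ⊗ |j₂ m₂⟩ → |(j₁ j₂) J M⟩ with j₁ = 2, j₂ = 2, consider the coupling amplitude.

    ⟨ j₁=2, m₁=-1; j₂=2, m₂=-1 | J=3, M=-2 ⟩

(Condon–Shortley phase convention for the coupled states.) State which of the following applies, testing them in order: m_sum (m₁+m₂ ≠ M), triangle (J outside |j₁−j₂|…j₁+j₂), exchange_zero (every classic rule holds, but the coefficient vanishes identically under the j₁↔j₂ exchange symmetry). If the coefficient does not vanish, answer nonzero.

m-sum: m₁+m₂ = -1+(-1) = -2, M = -2  ✓
triangle: |j₁−j₂| = 0 ≤ J = 3 ≤ j₁+j₂ = 4  ✓
exchange: j₁=j₂ and m₁=m₂, and (−1)^(j₁+j₂−J) = (−1)^1 = −1 forces ⟨j₁m₁;j₂m₂|JM⟩ = −⟨j₂m₂;j₁m₁|JM⟩ = −⟨j₁m₁;j₂m₂|JM⟩ ⇒ the coefficient vanishes identically
Racah sum check: Σ_k collapses to 0 ⇒ CG = 0

exchange_zero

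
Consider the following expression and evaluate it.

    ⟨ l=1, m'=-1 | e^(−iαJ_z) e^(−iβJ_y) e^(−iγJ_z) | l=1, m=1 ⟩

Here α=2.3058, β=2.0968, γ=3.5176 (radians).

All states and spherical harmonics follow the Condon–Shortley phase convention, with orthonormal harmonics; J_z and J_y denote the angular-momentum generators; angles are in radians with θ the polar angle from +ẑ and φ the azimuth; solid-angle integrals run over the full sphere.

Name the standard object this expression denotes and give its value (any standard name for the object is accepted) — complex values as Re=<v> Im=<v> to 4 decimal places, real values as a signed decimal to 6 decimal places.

This is a Wigner D-matrix element — the rotation-matrix element ⟨l m'| R(α,β,γ) |l m⟩ in the angular-momentum basis.
First d^1_{-1,1}(β=2.0968), then the phase factors e^{-i(-1)α} and e^{-i(1)γ}:
Half-angle: c=0.498958, s=0.866626. N=√(1·2·2·1)=2.000000
k∈{2} keeps every argument non-negative
  k=2: (−1)^0·2.0000/(2)·0.4990^0·0.8666^2 = +0.751041
d^1_{-1,1}(2.0968) = +0.751041
Attach z-rotation phases: D = e^{-i(-1)(2.3058)}·(+0.751041)·e^{-i(1)(3.5176)} = +0.263867-0.703162i

Wigner D-matrix element, Re=0.2639 Im=-0.7032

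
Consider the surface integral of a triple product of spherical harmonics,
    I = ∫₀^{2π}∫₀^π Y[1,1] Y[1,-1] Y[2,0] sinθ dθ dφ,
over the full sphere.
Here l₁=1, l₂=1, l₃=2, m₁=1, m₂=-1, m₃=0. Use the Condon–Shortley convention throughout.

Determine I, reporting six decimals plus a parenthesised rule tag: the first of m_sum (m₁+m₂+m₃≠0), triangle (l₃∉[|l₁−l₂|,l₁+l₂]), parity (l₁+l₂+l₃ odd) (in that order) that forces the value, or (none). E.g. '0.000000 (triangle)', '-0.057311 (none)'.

Checks pass: Σm=0; 4 even; l₃=2∈[0,2].
(2·1+1)(2·1+1)(2·2+1) = 45
Δ: 0! 2! 2! / 5! → 1/30
sum: t=0:+1/1 = 1/1
3j²(1 1 2; 0 0 0) = Δ·Π!·Σ² = 2/15  (sign +1)
sum: t=0:+1/4 = 1/4
3j²(1 1 2; 1 -1 0) = Δ·Π!·Σ² = 1/30  (sign +1)
combine: 4πI² = 45·2/15·1/30 = 1/5
take √, sign +1: I = 0.12615663
No selection rule forces the value: the integral is nonzero (none).

0.126157 (none)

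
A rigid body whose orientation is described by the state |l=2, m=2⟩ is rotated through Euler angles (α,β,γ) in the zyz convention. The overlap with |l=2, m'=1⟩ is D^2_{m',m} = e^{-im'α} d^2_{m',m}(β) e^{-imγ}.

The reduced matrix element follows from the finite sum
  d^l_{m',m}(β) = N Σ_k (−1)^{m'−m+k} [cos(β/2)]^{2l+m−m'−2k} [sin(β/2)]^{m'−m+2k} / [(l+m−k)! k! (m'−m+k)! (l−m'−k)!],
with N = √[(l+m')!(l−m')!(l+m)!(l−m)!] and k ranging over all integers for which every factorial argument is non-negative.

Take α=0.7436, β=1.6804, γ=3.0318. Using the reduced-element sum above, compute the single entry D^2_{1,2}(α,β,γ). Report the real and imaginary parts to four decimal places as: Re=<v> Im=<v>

Re=0.3832 Im=-0.2215

First d^2_{1,2}(β=1.6804), then the phase factors e^{-i(1)α} and e^{-i(2)γ}:
With c≡cos(β/2)=0.667314 and s≡sin(β/2)=0.744777, N=[6·1·24·1]^{1/2}=12.000000
The bounds max(0,m−m')=1 and min(l+m,l−m')=1 give 1 term
  k=1: (−1)^0·12.0000/(6)·0.6673^3·0.7448^1 = +0.442636
d^2_{1,2}(1.6804) = +0.442636
Attach z-rotation phases: D = e^{-i(1)(0.7436)}·(+0.442636)·e^{-i(2)(3.0318)} = +0.383242-0.221477i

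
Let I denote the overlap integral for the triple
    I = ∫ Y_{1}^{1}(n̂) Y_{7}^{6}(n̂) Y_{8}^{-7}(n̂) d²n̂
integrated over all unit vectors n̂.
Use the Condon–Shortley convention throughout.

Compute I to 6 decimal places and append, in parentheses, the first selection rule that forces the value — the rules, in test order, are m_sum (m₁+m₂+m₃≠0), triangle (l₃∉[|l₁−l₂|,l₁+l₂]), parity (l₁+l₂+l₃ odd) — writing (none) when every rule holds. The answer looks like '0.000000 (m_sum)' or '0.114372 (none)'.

m-sum 0 ✓  L=16 even ✓  6≤8≤8 ✓
Π(2lᵢ+1) = 3×15×17 = 765
triangle coeff Δ(1,7,8) = 1/2040
Σ_t [0,0]: t=0:+1/25401600 = 1/25401600
(3j)²=8/255 [(1 7 8; 0 0 0)], sign=+1
Σ_t [0,0]: t=0:+1/12454041600 = 1/12454041600
(3j)²=7/136 [(1 7 8; 1 6 -7)], sign=-1
⇒ 4πI² = 21/17
I = (-1)√(21/17/(4π)) = -0.31353083
No selection rule forces the value: the integral is nonzero (none).

-0.313531 (none)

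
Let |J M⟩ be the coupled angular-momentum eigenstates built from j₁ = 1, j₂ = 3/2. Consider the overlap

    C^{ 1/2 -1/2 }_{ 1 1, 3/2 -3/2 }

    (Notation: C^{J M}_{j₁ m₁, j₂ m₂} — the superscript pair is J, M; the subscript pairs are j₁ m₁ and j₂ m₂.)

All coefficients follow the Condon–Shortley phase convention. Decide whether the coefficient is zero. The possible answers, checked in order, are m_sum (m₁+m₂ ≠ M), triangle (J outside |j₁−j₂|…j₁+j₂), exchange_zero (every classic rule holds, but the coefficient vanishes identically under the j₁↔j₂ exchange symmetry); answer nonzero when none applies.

nonzero

m-sum: m₁+m₂ = 1+(-3/2) = -1/2, M = -1/2  ✓
triangle: |j₁−j₂| = 1/2 ≤ J = 1/2 ≤ j₁+j₂ = 5/2  ✓
exchange: j₁≠j₂ or m₁≠m₂ — the exchange symmetry imposes no constraint here
value check: CG = +√(1/2) = +0.707107 ≠ 0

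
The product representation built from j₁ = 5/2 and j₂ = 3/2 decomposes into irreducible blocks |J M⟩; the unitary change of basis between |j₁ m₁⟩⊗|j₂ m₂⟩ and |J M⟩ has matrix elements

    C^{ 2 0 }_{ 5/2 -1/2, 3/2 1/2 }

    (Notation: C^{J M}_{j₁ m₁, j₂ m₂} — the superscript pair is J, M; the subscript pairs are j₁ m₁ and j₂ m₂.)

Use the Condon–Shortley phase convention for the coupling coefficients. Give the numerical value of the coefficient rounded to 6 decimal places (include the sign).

triangle: 2!·3!·1!/7! = 12/5040
(j±m)!: 2!·3!·2!·1!·2!·2! = 96
prefactor² = (2J+1)·Δ·N² = 8/7
  k=1: −1/(1!·1!·2!·1!·1!·0!) = -1/2
  k=2: +1/(2!·0!·1!·0!·2!·1!) = 1/4
Σ = -1/4  ⇒  CG² = 8/7·(-1/4)² = 1/14
CG = −√(1/14) = -0.267261

−√(1/14) = -0.267261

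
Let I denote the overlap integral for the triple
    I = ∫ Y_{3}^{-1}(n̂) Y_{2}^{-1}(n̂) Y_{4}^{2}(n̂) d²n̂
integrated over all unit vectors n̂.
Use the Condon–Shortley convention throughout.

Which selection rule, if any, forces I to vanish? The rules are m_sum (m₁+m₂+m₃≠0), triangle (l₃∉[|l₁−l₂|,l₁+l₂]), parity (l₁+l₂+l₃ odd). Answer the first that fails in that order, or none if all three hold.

azimuthal sum: -1 − 1 + 2 = 0  ✓
1 ≤ 4 ≤ 5 (triangle on l)  ✓
L = 3 + 2 + 4 = 9 (odd)  ✗

parity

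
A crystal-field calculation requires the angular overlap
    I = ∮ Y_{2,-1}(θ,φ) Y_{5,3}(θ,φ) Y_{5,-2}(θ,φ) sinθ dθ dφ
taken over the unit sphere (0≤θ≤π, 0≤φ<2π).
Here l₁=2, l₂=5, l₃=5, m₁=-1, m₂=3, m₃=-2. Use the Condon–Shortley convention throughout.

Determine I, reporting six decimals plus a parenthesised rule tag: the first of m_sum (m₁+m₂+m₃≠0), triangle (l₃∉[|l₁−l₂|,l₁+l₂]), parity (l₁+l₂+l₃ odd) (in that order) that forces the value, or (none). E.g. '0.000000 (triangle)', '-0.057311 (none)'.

-0.161739 (none)

m-sum 0 ✓  L=12 even ✓  3≤5≤7 ✓
Π(2lᵢ+1) = 5×11×11 = 605
triangle coeff Δ(2,5,5) = 1/38610
Σ_t [0,2]: t=0:+1/2880 t=1:−1/576 t=2:+1/2880 = -1/960
(3j)²=10/429 [(2 5 5; 0 0 0)], sign=+1
Σ_t [1,2]: t=1:−1/10080 t=2:+1/2880 = 1/4032
(3j)²=10/429 [(2 5 5; -1 3 -2)], sign=-1
⇒ 4πI² = 500/1521
I = (-1)√(500/1521/(4π)) = -0.16173926
No selection rule forces the value: the integral is nonzero (none).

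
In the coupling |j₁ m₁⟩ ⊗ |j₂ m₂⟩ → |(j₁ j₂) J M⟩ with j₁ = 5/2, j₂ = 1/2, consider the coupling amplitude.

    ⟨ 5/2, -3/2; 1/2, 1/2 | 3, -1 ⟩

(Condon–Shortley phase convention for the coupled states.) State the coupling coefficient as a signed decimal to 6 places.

+√(1/3) = +0.577350

triangle: 0!×5!×1!/7! = 120/5040
(j±m)!: 1!×4!×1!×0!×2!×4! = 1152
prefactor² = (2J+1)×Δ×N² = 192
  k=0: +1/(0!×0!×4!×1!×1!×0!) = 1/24
Σ = 1/24  ⇒  CG² = 192×(1/24)² = 1/3
CG = +√(1/3) = +0.577350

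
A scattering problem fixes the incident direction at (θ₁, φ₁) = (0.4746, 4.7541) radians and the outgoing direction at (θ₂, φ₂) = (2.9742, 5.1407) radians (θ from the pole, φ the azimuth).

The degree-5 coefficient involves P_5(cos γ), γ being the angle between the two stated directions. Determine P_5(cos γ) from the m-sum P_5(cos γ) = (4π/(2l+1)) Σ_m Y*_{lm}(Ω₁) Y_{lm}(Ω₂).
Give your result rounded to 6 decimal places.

0.390838

Summing Y*_{l m}(θ₁,φ₁)·Y_{l m}(θ₂,φ₂) over m ∈ [−5, 5]; prefactor 4π/(2·5+1) = 1.142397:
  [-5]  conj(Y_{5,-5})(Ω₁) = (0.001915, -0.009050) ; Y_{5,-5}(Ω₂) = (0.000050, -0.000032) ; Δ = (-0.000000, -0.000001)
  [-4]  conj(Y_{5,-4})(Ω₁) = (0.056144, 0.009455) ; Y_{5,-4}(Ω₂) = (0.000158, 0.001104) ; Δ = (-0.000002, 0.000063)
  [-3]  conj(Y_{5,-3})(Ω₁) = (-0.025219, 0.200485) ; Y_{5,-3}(Ω₂) = (-0.011897, -0.003497) ; Δ = (0.001001, -0.002297)
  [-2]  conj(Y_{5,-2})(Ω₁) = (-0.430884, -0.036029) ; Y_{5,-2}(Ω₂) = (0.058238, -0.067186) ; Δ = (-0.027514, 0.026851)
  [-1]  conj(Y_{5,-1})(Ω₁) = (0.018728, -0.448726) ; Y_{5,-1}(Ω₂) = (0.160439, 0.351395) ; Δ = (0.160685, -0.065412)
  [+0]  conj(Y_{5,0})(Ω₁) = (-0.098526, -0.000000) ; Y_{5,0}(Ω₂) = (-0.748861, 0.000000) ; Δ = (0.073783, 0.000000)
  [+1]  conj(Y_{5,1})(Ω₁) = (-0.018728, -0.448726) ; Y_{5,1}(Ω₂) = (-0.160439, 0.351395) ; Δ = (0.160685, 0.065412)
  [+2]  conj(Y_{5,2})(Ω₁) = (-0.430884, 0.036029) ; Y_{5,2}(Ω₂) = (0.058238, 0.067186) ; Δ = (-0.027514, -0.026851)
  [+3]  conj(Y_{5,3})(Ω₁) = (0.025219, 0.200485) ; Y_{5,3}(Ω₂) = (0.011897, -0.003497) ; Δ = (0.001001, 0.002297)
  [+4]  conj(Y_{5,4})(Ω₁) = (0.056144, -0.009455) ; Y_{5,4}(Ω₂) = (0.000158, -0.001104) ; Δ = (-0.000002, -0.000063)
  [+5]  conj(Y_{5,5})(Ω₁) = (-0.001915, -0.009050) ; Y_{5,5}(Ω₂) = (-0.000050, -0.000032) ; Δ = (-0.000000, 0.000001)
Accumulated sum (0.342121, 0.000000); after 4π/(2l+1) scaling, (0.390838, 0.000000) ⇒ P_5 = 0.390838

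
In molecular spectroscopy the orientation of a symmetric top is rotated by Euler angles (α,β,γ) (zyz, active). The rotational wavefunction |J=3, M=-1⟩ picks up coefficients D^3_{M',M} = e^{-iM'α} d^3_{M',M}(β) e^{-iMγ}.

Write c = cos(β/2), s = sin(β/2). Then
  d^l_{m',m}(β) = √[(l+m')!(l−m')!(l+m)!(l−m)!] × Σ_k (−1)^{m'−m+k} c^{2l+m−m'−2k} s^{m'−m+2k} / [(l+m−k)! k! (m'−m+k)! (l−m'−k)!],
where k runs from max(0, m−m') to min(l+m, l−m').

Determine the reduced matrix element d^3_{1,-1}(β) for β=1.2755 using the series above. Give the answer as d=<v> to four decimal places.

d^3_{1,-1}(β=1.2755) via the finite sum:
c=cos(1.275500/2)=0.803437, s=sin(1.275500/2)=0.595389; N=√[24·2·2·24]=48.000000
k: max(0,(-1)−(1))=0 … min(3+(-1),3−(1))=2
  k=0: (−1)^2·48.0000/(8)·0.8034^4·0.5954^2 = +0.886260
  k=1: (−1)^3·48.0000/(6)·0.8034^2·0.5954^4 = -0.648930
  k=2: (−1)^4·48.0000/(48)·0.8034^0·0.5954^6 = +0.044546
d^3_{1,-1}(1.2755) = +0.886260 -0.648930 +0.044546 = +0.281876

d=0.2819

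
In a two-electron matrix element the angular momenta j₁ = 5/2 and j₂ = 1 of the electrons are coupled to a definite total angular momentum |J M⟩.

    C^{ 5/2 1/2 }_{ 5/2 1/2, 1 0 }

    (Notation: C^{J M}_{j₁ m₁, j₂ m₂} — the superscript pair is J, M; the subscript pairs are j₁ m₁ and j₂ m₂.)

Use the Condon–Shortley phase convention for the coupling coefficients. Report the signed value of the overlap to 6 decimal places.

+√(1/35) ≈ +0.169031

j₁+j₂−J=1  J+j₁−j₂=4  J−j₁+j₂=1  j₁+j₂+J+1=7
(j₁±m₁, j₂±m₂, J±M) = (3,2,1,1,3,2)
P² = 144/35
sum k=0..1:
  [0] +1/4 = 1/4
  [1] −1/6 = -1/6
S = 1/12
C² = P²·S² = 1/35 ; C = +0.169031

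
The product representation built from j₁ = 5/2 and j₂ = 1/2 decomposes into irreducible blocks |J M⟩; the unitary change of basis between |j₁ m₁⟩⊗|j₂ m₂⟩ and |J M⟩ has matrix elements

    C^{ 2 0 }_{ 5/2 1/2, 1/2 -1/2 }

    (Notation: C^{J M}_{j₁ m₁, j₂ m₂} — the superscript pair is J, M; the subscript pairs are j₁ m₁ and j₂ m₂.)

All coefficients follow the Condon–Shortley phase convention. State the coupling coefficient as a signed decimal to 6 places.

√[5·1!4!0!/6! · 3!2!0!1!2!2!] = √(8)
  +(−1)^0/∏(0,1,2,0,2,0)! = 1/4  (running 1/4)
⟨..|..⟩ = √(8)·(1/4) = +0.707107

+0.707107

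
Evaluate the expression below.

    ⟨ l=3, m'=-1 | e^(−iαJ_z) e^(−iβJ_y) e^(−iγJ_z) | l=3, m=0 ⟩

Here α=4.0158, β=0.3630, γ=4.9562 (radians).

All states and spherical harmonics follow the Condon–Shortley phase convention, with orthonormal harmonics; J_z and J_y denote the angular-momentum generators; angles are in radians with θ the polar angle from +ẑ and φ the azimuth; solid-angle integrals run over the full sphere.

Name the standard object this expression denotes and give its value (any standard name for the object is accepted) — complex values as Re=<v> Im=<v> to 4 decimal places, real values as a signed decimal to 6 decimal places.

Wigner D-matrix element, Re=-0.3324 Im=-0.3974

This is a Wigner D-matrix element — the rotation-matrix element ⟨l m'| R(α,β,γ) |l m⟩ in the angular-momentum basis.
Split into d^3_{-1,0}(β=0.3630) × two z-phases.
c=cos(0.363000/2)=0.983574, s=sin(0.363000/2)=0.180505; N=√[2·24·6·6]=41.569219
Admissible k: 1..3 (factorial args all ≥0)
  k=1: (−1)^0·41.5692/(12)·0.9836^5·0.1805^1 = +0.575593
  k=2: (−1)^1·41.5692/(4)·0.9836^3·0.1805^3 = -0.058157
  k=3: (−1)^2·41.5692/(12)·0.9836^1·0.1805^5 = +0.000653
d^3_{-1,0}(0.3630) = +0.575593 -0.058157 +0.000653 = +0.518089
Phases: e^{-i·(-1)·4.0158}=-0.641605-0.767035i, e^{-i·(0)·4.9562}=+1.000000+0.000000i ⇒ D=-0.332408-0.397392i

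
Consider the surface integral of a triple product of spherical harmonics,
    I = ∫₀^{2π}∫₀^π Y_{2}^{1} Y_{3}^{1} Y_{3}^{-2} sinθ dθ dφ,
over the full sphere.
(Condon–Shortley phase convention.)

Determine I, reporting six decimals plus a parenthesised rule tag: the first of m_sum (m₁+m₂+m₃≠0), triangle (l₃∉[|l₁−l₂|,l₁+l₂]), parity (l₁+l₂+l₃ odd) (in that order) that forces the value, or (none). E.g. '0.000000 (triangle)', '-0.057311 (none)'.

0.162868 (none)

m-sum 0 ✓  L=8 even ✓  1≤3≤5 ✓
Π(2lᵢ+1) = 5×7×7 = 245
triangle coeff Δ(2,3,3) = 1/3780
Σ_t [0,2]: t=0:+1/24 t=1:−1/4 t=2:+1/24 = -1/6
(3j)²=4/105 [(2 3 3; 0 0 0)], sign=+1
Σ_t [0,1]: t=0:+1/48 t=1:−1/12 = -1/16
(3j)²=1/28 [(2 3 3; 1 1 -2)], sign=+1
⇒ 4πI² = 1/3
I = (+1)√(1/3/(4π)) = 0.16286750
No selection rule forces the value: the integral is nonzero (none).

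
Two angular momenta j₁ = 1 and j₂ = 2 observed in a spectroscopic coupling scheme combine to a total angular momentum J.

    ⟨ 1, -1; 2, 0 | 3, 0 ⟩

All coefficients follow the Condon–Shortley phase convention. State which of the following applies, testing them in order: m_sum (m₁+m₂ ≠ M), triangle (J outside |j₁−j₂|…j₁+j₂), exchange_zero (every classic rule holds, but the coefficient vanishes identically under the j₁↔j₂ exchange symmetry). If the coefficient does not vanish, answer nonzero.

m-sum: m₁+m₂ = -1+0 = -1, M = 0  ✗ ⇒ coefficient is 0

m_sum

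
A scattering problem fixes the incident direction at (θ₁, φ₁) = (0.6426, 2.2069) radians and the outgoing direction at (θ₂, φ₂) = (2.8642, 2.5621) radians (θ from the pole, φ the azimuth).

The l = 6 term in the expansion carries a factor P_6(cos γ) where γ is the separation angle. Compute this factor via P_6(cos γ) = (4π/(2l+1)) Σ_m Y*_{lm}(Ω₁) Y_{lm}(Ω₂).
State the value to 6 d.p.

0.131570

Addition theorem: P_6(cos γ) = (4π/13) Σ_m Y*_{lm}(Ω₁) Y_{lm}(Ω₂), m = −6…6:
  m=-6: (+0.017469+0.013984i) × (-0.000192-0.000067i) = -0.000002-0.000004i  (running Σ = -0.000002-0.000004i)
  m=-5: (+0.004030-0.103469i) × (-0.002405+0.000599i) = +0.000052+0.000251i  (running Σ = +0.000050+0.000247i)
  m=-4: (-0.230200+0.156536i) × (-0.012511+0.013506i) = +0.000766-0.005067i  (running Σ = +0.000816-0.004820i)
  m=-3: (+0.428838+0.150498i) × (-0.015407+0.091020i) = -0.020306+0.036714i  (running Σ = -0.019490+0.031894i)
  m=-2: (-0.103839-0.337368i) × (+0.123047+0.281710i) = +0.082263-0.070764i  (running Σ = +0.062773-0.038870i)
  m=-1: (+0.078971-0.106934i) × (+0.498068+0.325957i) = +0.074189-0.027519i  (running Σ = +0.136962-0.066389i)
  m=0: (-0.399281-0.000000i) × (+0.345154+0.000000i) = -0.137813-0.000000i  (running Σ = -0.000852-0.066389i)
  m=1: (-0.078971-0.106934i) × (-0.498068+0.325957i) = +0.074189+0.027519i  (running Σ = +0.073337-0.038870i)
  m=2: (-0.103839+0.337368i) × (+0.123047-0.281710i) = +0.082263+0.070764i  (running Σ = +0.155600+0.031894i)
  m=3: (-0.428838+0.150498i) × (+0.015407+0.091020i) = -0.020306-0.036714i  (running Σ = +0.135294-0.004820i)
  m=4: (-0.230200-0.156536i) × (-0.012511-0.013506i) = +0.000766+0.005067i  (running Σ = +0.136060+0.000247i)
  m=5: (-0.004030-0.103469i) × (+0.002405+0.000599i) = +0.000052-0.000251i  (running Σ = +0.136113-0.000004i)
  m=6: (+0.017469-0.013984i) × (-0.000192+0.000067i) = -0.000002+0.000004i  (running Σ = +0.136110+0.000000i)
Σ over m = +0.136110+0.000000i; ×(4π/13) → +0.131570+0.000000i. Real part: 0.131570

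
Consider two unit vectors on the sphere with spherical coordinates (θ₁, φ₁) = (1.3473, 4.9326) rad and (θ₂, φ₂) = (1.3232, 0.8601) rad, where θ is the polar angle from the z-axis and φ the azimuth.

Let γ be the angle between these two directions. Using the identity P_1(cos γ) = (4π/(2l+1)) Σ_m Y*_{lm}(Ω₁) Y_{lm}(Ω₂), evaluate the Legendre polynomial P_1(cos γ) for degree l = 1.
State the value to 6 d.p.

-0.510181

Term-by-term m-sum for l=1 (normalisation 4π/3 = 4.188790):
  [-1]  conj(Y_{1,-1})(Ω₁) = +0.073591-0.328765i ; Y_{1,-1}(Ω₂) = +0.218514-0.253867i ; Δ = -0.067382-0.090522i
  [+0]  conj(Y_{1,0})(Ω₁) = +0.108294-0.000000i ; Y_{1,0}(Ω₂) = +0.119744+0.000000i ; Δ = +0.012968+0.000000i
  [+1]  conj(Y_{1,1})(Ω₁) = -0.073591-0.328765i ; Y_{1,1}(Ω₂) = -0.218514-0.253867i ; Δ = -0.067382+0.090522i
Accumulated sum -0.121797+0.000000i; after 4π/(2l+1) scaling, -0.510181+0.000000i ⇒ P_1 = -0.510181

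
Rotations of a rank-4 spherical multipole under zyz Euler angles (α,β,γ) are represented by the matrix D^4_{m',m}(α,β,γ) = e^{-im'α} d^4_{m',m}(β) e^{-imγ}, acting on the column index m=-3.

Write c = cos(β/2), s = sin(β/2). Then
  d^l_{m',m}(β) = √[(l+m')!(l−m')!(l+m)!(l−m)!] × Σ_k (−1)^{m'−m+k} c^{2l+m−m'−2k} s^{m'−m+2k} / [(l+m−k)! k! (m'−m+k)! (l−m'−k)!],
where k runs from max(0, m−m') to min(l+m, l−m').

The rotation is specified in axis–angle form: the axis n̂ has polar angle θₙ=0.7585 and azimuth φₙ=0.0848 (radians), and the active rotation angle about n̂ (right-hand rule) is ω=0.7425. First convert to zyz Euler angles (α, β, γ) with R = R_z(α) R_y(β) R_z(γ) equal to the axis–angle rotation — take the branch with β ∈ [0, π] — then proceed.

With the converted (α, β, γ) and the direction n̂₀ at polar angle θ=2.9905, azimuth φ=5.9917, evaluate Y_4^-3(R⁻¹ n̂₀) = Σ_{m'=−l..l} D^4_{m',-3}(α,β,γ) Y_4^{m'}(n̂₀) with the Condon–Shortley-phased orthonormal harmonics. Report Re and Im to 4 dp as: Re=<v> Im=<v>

Re=0.0119 Im=0.1904

Axis–angle → zyz. n̂ = (sinθₙcosφₙ, sinθₙsinφₙ, cosθₙ) = (+0.685362, +0.058258, +0.725869), ω = 0.7425.
R = I cosω + sinω [n̂]ₓ + (1−cosω) n̂n̂ᵀ gives
  R = [+0.860420, -0.480273, +0.170337; +0.501293, +0.737674, -0.452264; +0.091557, +0.474526, +0.875467]
β = atan2(√(R₁₃²+R₂₃²), R₃₃) = 0.504395; α = atan2(R₂₃, R₁₃) mod 2π = 5.072590; γ = atan2(R₃₂, −R₃₁) mod 2π = 1.761398
Need the full column D^4_{m',-3} for m'=−4..4 at α=5.0726, β=0.5044, γ=1.7614.
cos(β/2)=0.968366, sin(β/2)=0.249533
d^4_{-4,-3}: single k=1 term ⇒ +0.563573;  D = +0.509458+0.240972i
d^4_{-3,-3}: k∈[0..1] ⇒ +0.773246 -0.359411 = +0.413835;  D = -0.033736+0.412458i
d^4_{-2,-3}: k∈[0..1] ⇒ -0.745537 +0.148513 = -0.597024;  D = +0.574005-0.164181i
d^4_{-1,-3}: k∈[0..1] ⇒ +0.407533 -0.045101 = +0.362432;  D = -0.216091-0.290967i
d^4_{0,-3}: k∈[0..1] ⇒ -0.156547 +0.010395 = -0.146152;  D = -0.079090+0.122903i
d^4_{1,-3}: k∈[0..1] ⇒ +0.045101 -0.001797 = +0.043304;  D = +0.042338+0.009095i
d^4_{2,-3}: k∈[0..1] ⇒ -0.009861 +0.000218 = -0.009643;  D = -0.001428-0.009537i
d^4_{3,-3}: k∈[0..1] ⇒ +0.001585 -0.000015 = +0.001570;  D = -0.001371+0.000765i
d^4_{4,-3}: single k=0 term ⇒ -0.000165;  D = +0.000126+0.000107i
Y_4^{m'}(θ=2.9905,φ=5.9917) and Σ D·Y over m':
  (+0.5095+0.2410i)·(+0.0001+0.0002i)  (-0.0337+0.4125i)·(-0.0027-0.0032i)  (+0.5740-0.1642i)·(+0.0370+0.0244i)  (-0.2161-0.2910i)·(-0.2590-0.0777i)  (-0.0791+0.1229i)·(+0.7523+0.0000i)  (+0.0423+0.0091i)·(+0.2590-0.0777i)  (-0.0014-0.0095i)·(+0.0370-0.0244i)  (-0.0014+0.0008i)·(+0.0027-0.0032i)  (+0.0001+0.0001i)·(+0.0001-0.0002i)
Y_4^-3(R⁻¹ n̂) = +0.011883+0.190417i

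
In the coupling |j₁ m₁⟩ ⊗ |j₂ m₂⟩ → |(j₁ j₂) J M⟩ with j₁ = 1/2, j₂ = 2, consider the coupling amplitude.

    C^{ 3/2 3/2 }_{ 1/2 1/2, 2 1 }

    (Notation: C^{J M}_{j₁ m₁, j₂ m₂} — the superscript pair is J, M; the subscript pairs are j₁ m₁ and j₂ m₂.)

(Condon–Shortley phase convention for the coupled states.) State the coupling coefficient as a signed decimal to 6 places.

j₁+j₂−J=1  J+j₁−j₂=0  J−j₁+j₂=3  j₁+j₂+J+1=5
(j₁±m₁, j₂±m₂, J±M) = (1,0,3,1,3,0)
P² = 36/5
sum k=0..0:
  [0] +1/6 = 1/6
S = 1/6
C² = P²·S² = 1/5 ; C = +0.447214

+√(1/5) = +0.447214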